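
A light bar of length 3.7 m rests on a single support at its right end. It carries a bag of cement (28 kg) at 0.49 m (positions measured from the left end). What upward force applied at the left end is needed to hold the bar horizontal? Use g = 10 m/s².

F ≈ 243 N

Taking torques about the right end:
Bag of cement: 28 × 10 = 280 N down at 0.49 m → arm 3.21 m, τ = 280 × 3.21 = 898.8 N·m counterclockwise.
Net moment of the loads = 898.8 N·m counterclockwise.
The upward force F acts at the left end, arm 3.7 m, giving F × 3.7 clockwise.
Setting net torque to zero: F × 3.7 = 898.8 → F = 898.8 / 3.7 = 243 N.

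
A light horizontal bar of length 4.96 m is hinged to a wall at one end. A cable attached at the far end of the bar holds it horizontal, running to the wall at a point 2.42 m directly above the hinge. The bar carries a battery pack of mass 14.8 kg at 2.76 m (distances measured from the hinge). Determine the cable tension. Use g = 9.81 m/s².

T ≈ 184 N

Choose the hinge as the axis so the unknown hinge reaction has zero arm there.
Battery pack: 14.8 × 9.81 = 145.2 N down at 2.76 m → arm 2.76 m, τ = 145.2 × 2.76 = 400.8 N·m clockwise.
Total clockwise load moment = 400.8 N·m.
The cable tension T acts at 4.96 m; only its component perpendicular to the bar, T sinθ, produces torque. sinθ = h/√(h²+d²) = 2.42/√(2.42²+4.96²) = 0.4385.
For rotational equilibrium, T × 4.96 × 0.4385 = 400.8, so T = 400.8 / 2.175 = 184 N.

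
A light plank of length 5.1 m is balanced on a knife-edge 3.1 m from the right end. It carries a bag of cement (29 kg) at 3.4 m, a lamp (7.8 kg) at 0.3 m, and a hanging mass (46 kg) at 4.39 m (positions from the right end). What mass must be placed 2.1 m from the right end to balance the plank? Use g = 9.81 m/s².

m ≈ 46.2 kg

Take moments about the knife-edge (at 3.1 m from the right end).
Bag of cement: 29 × 9.81 = 284.5 N down at 3.4 m → arm 0.3 m, τ = 284.5 × 0.3 = 85.35 N·m counterclockwise.
Lamp: 7.8 × 9.81 = 76.52 N down at 0.3 m → arm 2.8 m, τ = 76.52 × 2.8 = 214.3 N·m clockwise.
Hanging mass: 46 × 9.81 = 451.3 N down at 4.39 m → arm 1.29 m, τ = 451.3 × 1.29 = 582.2 N·m counterclockwise.
Net moment of known loads = 453.2 N·m counterclockwise.
An unknown mass m at 2.1 m has arm 1 m; its moment is m·g·1 clockwise.
Balancing moments: m × 9.81 × 1 = 453.2, giving m = 453.2 / (9.81 × 1) = 46.2 kg.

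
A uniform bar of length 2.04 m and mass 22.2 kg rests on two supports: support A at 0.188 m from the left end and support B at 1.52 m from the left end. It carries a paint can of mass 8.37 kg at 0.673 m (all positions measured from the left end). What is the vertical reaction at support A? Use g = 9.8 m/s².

Take moments about support B.
Beam weight: 22.2 × 9.8 = 217.6 N down at 1.02 m → arm 0.5 m, τ = 217.6 × 0.5 = 108.8 N·m counterclockwise.
Paint can: 8.37 × 9.8 = 82.03 N down at 0.673 m → arm 0.847 m, τ = 82.03 × 0.847 = 69.48 N·m counterclockwise.
Net load moment about support B = 178.3 N·m counterclockwise.
Reaction R at support A is upward at 0.188 m, arm 1.332 m → moment R × 1.332 clockwise.
For rotational equilibrium, R × 1.332 = 178.3, so R = 134 N.

R_A ≈ 134 N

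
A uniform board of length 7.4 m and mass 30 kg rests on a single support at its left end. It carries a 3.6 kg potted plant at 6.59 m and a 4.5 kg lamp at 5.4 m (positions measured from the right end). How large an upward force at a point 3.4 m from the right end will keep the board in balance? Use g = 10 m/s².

F ≈ 307 N

Taking torques about the left end:
Beam weight: 30 × 10 = 300 N down at 3.7 m → arm 3.7 m, τ = 300 × 3.7 = 1110 N·m clockwise.
Potted plant: 3.6 × 10 = 36 N down at 6.59 m → arm 0.81 m, τ = 36 × 0.81 = 29.16 N·m clockwise.
Lamp: 4.5 × 10 = 45 N down at 5.4 m → arm 2 m, τ = 45 × 2 = 90 N·m clockwise.
Net moment of the loads = 1229 N·m clockwise.
The upward force F acts at a point 3.4 m from the right end, arm 4 m, giving F × 4 counterclockwise.
For rotational equilibrium, F × 4 = 1229, so F = 1229 / 4 = 307 N.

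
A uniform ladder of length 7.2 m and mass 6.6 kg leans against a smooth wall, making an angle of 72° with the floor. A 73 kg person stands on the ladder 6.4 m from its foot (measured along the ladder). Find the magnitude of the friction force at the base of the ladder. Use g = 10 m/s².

f ≈ 222 N

Sum moments about the foot of the ladder (the floor normal and friction both act there and drop out).
Ladder weight 6.6×10 = 66 N acts at 3.6 m along the ladder; its horizontal arm is 3.6·cos72° = 1.112 m → τ = 73.39 N·m clockwise.
Person: 73×10 = 730 N at 6.4 m → arm 1.978 m → τ = 1444 N·m clockwise.
Wall normal N acts horizontally at the top; its moment arm is the height L sinθ = 7.2·sin72° = 6.848 m, counterclockwise.
Balancing moments: N × 6.848 = 1517, giving N = 222 N.
ΣFx = 0: friction at the foot balances the wall's push, so f = N_wall = 222 N.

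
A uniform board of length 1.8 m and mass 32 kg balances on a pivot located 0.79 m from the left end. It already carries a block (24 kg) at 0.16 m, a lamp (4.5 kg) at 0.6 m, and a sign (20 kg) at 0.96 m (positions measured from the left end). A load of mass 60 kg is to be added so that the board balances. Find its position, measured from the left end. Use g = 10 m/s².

Choose the pivot (at 0.79 m from the left end) as the axis so the support reaction has zero arm there.
Beam weight: 32 × 10 = 320 N down at 0.9 m → arm 0.11 m, τ = 320 × 0.11 = 35.2 N·m clockwise.
Block: 24 × 10 = 240 N down at 0.16 m → arm 0.63 m, τ = 240 × 0.63 = 151.2 N·m counterclockwise.
Lamp: 4.5 × 10 = 45 N down at 0.6 m → arm 0.19 m, τ = 45 × 0.19 = 8.55 N·m counterclockwise.
Sign: 20 × 10 = 200 N down at 0.96 m → arm 0.17 m, τ = 200 × 0.17 = 34 N·m clockwise.
Net moment of existing loads = 90.55 N·m counterclockwise.
The load weighs 60 × 10 = 600 N and must supply an equal clockwise moment, so its lever arm about the pivot is 90.55 / 600 = 0.151 m.
That puts it at 0.79 + 0.151 = 0.941 m from the left end.

x ≈ 0.941 m from the left end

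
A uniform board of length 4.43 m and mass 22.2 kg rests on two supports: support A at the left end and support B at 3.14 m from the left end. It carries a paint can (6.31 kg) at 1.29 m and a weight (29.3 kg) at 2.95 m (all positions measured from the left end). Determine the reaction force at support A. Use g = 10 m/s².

Take moments about support B.
Beam weight: 22.2 × 10 = 222 N down at 2.215 m → arm 0.925 m, τ = 222 × 0.925 = 205.4 N·m counterclockwise.
Paint can: 6.31 × 10 = 63.1 N down at 1.29 m → arm 1.85 m, τ = 63.1 × 1.85 = 116.7 N·m counterclockwise.
Weight: 29.3 × 10 = 293 N down at 2.95 m → arm 0.19 m, τ = 293 × 0.19 = 55.67 N·m counterclockwise.
Net load moment about support B = 377.8 N·m counterclockwise.
Reaction R at support A is upward at 0 m, arm 3.14 m → moment R × 3.14 clockwise.
Balancing moments: R × 3.14 = 377.8, giving R = 120 N.

R_A ≈ 120 N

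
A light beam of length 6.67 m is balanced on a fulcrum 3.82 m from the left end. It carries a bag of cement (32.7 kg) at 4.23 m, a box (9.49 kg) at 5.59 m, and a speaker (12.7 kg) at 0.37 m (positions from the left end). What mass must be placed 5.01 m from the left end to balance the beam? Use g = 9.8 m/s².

m ≈ 11.4 kg

Take moments about the fulcrum (at 3.82 m from the left end).
Bag of cement: 32.7 × 9.8 = 320.5 N down at 4.23 m → arm 0.41 m, τ = 320.5 × 0.41 = 131.4 N·m clockwise.
Box: 9.49 × 9.8 = 93 N down at 5.59 m → arm 1.77 m, τ = 93 × 1.77 = 164.6 N·m clockwise.
Speaker: 12.7 × 9.8 = 124.5 N down at 0.37 m → arm 3.45 m, τ = 124.5 × 3.45 = 429.5 N·m counterclockwise.
Net moment of known loads = 133.5 N·m counterclockwise.
An unknown mass m at 5.01 m has arm 1.19 m; its moment is m·g·1.19 clockwise.
Balancing moments: m × 9.8 × 1.19 = 133.5, giving m = 133.5 / (9.8 × 1.19) = 11.4 kg.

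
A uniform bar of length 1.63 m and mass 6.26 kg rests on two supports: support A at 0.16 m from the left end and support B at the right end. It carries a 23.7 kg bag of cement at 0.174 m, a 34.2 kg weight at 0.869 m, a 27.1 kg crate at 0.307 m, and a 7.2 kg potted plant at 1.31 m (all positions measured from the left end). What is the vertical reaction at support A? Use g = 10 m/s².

R_A ≈ 706 N

Take moments about support B.
Beam weight: 6.26 × 10 = 62.6 N down at 0.815 m → arm 0.815 m, τ = 62.6 × 0.815 = 51.02 N·m counterclockwise.
Bag of cement: 23.7 × 10 = 237 N down at 0.174 m → arm 1.456 m, τ = 237 × 1.456 = 345.1 N·m counterclockwise.
Weight: 34.2 × 10 = 342 N down at 0.869 m → arm 0.761 m, τ = 342 × 0.761 = 260.3 N·m counterclockwise.
Crate: 27.1 × 10 = 271 N down at 0.307 m → arm 1.323 m, τ = 271 × 1.323 = 358.5 N·m counterclockwise.
Potted plant: 7.2 × 10 = 72 N down at 1.31 m → arm 0.32 m, τ = 72 × 0.32 = 23.04 N·m counterclockwise.
Net load moment about support B = 1038 N·m counterclockwise.
Reaction R at support A is upward at 0.16 m, arm 1.47 m → moment R × 1.47 clockwise.
For rotational equilibrium, R × 1.47 = 1038, so R = 706 N.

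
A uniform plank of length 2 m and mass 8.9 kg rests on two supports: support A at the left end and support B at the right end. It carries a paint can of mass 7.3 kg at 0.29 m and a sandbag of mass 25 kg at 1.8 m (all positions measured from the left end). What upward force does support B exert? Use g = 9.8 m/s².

R_B ≈ 274 N

Sum moments about support A (its reaction then has zero moment arm).
Beam weight: 8.9 × 9.8 = 87.22 N down at 1 m → arm 1 m, τ = 87.22 × 1 = 87.22 N·m clockwise.
Paint can: 7.3 × 9.8 = 71.54 N down at 0.29 m → arm 0.29 m, τ = 71.54 × 0.29 = 20.75 N·m clockwise.
Sandbag: 25 × 9.8 = 245 N down at 1.8 m → arm 1.8 m, τ = 245 × 1.8 = 441 N·m clockwise.
Net load moment about support A = 549 N·m clockwise.
Reaction R at support B is upward at 2 m, arm 2 m → moment R × 2 counterclockwise.
Setting net torque to zero: R × 2 = 549 → R = 274 N.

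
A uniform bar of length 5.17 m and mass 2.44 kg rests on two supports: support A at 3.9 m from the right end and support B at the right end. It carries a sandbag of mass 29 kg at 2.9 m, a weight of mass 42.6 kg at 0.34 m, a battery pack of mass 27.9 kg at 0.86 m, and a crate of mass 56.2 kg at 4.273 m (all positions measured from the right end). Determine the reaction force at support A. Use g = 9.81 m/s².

About support B:
Beam weight: 2.44 × 9.81 = 23.94 N down at 2.585 m → arm 2.585 m, τ = 23.94 × 2.585 = 61.88 N·m counterclockwise.
Sandbag: 29 × 9.81 = 284.5 N down at 2.9 m → arm 2.9 m, τ = 284.5 × 2.9 = 825 N·m counterclockwise.
Weight: 42.6 × 9.81 = 417.9 N down at 0.34 m → arm 0.34 m, τ = 417.9 × 0.34 = 142.1 N·m counterclockwise.
Battery pack: 27.9 × 9.81 = 273.7 N down at 0.86 m → arm 0.86 m, τ = 273.7 × 0.86 = 235.4 N·m counterclockwise.
Crate: 56.2 × 9.81 = 551.3 N down at 4.273 m → arm 4.273 m, τ = 551.3 × 4.273 = 2356 N·m counterclockwise.
Net load moment about support B = 3620 N·m counterclockwise.
Reaction R at support A is upward at 3.9 m, arm 3.9 m → moment R × 3.9 clockwise.
For rotational equilibrium, R × 3.9 = 3620, so R = 928 N.

R_A ≈ 928 N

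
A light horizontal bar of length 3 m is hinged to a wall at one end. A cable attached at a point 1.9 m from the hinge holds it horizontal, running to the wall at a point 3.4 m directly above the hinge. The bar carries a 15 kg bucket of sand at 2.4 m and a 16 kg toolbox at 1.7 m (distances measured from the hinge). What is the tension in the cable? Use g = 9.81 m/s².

T ≈ 374 N

Choose the hinge as the axis so the unknown hinge reaction has zero arm there.
Bucket of sand: 15 × 9.81 = 147.2 N down at 2.4 m → arm 2.4 m, τ = 147.2 × 2.4 = 353.3 N·m clockwise.
Toolbox: 16 × 9.81 = 157 N down at 1.7 m → arm 1.7 m, τ = 157 × 1.7 = 266.9 N·m clockwise.
Total clockwise load moment = 620.2 N·m.
The cable tension T acts at 1.9 m; only its component perpendicular to the bar, T sinθ, produces torque. sinθ = h/√(h²+d²) = 3.4/√(3.4²+1.9²) = 0.8729.
For rotational equilibrium, T × 1.9 × 0.8729 = 620.2, so T = 620.2 / 1.659 = 374 N.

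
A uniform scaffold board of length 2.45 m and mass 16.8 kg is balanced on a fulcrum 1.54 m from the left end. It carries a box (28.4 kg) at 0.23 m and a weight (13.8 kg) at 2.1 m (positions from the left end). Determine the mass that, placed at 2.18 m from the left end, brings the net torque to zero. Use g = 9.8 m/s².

Choose the fulcrum (at 1.54 m from the left end) as the axis so the support reaction has zero arm there.
Beam weight: 16.8 × 9.8 = 164.6 N down at 1.225 m → arm 0.315 m, τ = 164.6 × 0.315 = 51.85 N·m counterclockwise.
Box: 28.4 × 9.8 = 278.3 N down at 0.23 m → arm 1.31 m, τ = 278.3 × 1.31 = 364.6 N·m counterclockwise.
Weight: 13.8 × 9.8 = 135.2 N down at 2.1 m → arm 0.56 m, τ = 135.2 × 0.56 = 75.71 N·m clockwise.
Net moment of known loads = 340.7 N·m counterclockwise.
An unknown mass m at 2.18 m has arm 0.64 m; its moment is m·g·0.64 clockwise.
For rotational equilibrium, m × 9.8 × 0.64 = 340.7, so m = 340.7 / (9.8 × 0.64) = 54.3 kg.

m ≈ 54.3 kg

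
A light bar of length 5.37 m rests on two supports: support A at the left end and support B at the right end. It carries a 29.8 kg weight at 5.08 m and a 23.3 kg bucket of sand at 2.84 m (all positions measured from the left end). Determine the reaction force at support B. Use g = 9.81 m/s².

About support A:
Weight: 29.8 × 9.81 = 292.3 N down at 5.08 m → arm 5.08 m, τ = 292.3 × 5.08 = 1485 N·m clockwise.
Bucket of sand: 23.3 × 9.81 = 228.6 N down at 2.84 m → arm 2.84 m, τ = 228.6 × 2.84 = 649.2 N·m clockwise.
Net load moment about support A = 2134 N·m clockwise.
Reaction R at support B is upward at 5.37 m, arm 5.37 m → moment R × 5.37 counterclockwise.
For rotational equilibrium, R × 5.37 = 2134, so R = 397 N.

R_B ≈ 397 N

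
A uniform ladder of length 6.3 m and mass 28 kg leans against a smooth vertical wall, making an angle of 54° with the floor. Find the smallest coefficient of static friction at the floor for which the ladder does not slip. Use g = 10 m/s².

μ_min ≈ 0.363

Taking torques about the foot of the ladder:
Ladder weight 28×10 = 280 N acts at 3.15 m along the ladder; its horizontal arm is 3.15·cos54° = 1.852 m → τ = 518.6 N·m clockwise.
Wall normal N acts horizontally at the top; its moment arm is the height L sinθ = 6.3·sin54° = 5.097 m, counterclockwise.
Balancing moments: N × 5.097 = 518.6, giving N = 101.7 N.
ΣFx = 0 ⇒ f = N_wall = 101.7 N. ΣFy = 0 ⇒ N_floor = 280 N.
μ_min = f / N_floor = 101.7 / 280 = 0.363.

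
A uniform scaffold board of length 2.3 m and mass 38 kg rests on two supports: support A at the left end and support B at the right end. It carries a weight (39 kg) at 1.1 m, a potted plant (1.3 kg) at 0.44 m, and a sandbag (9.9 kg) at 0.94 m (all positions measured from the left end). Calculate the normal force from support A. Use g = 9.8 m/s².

R_A ≈ 453 N

Choose support B as the axis so its reaction then has zero moment arm.
Beam weight: 38 × 9.8 = 372.4 N down at 1.15 m → arm 1.15 m, τ = 372.4 × 1.15 = 428.3 N·m counterclockwise.
Weight: 39 × 9.8 = 382.2 N down at 1.1 m → arm 1.2 m, τ = 382.2 × 1.2 = 458.6 N·m counterclockwise.
Potted plant: 1.3 × 9.8 = 12.74 N down at 0.44 m → arm 1.86 m, τ = 12.74 × 1.86 = 23.7 N·m counterclockwise.
Sandbag: 9.9 × 9.8 = 97.02 N down at 0.94 m → arm 1.36 m, τ = 97.02 × 1.36 = 131.9 N·m counterclockwise.
Net load moment about support B = 1043 N·m counterclockwise.
Reaction R at support A is upward at 0 m, arm 2.3 m → moment R × 2.3 clockwise.
Balancing moments: R × 2.3 = 1043, giving R = 453 N.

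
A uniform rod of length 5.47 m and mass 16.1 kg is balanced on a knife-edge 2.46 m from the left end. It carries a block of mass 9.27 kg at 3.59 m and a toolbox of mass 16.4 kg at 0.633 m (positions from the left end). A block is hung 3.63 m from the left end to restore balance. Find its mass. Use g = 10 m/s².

m ≈ 12.9 kg

Sum moments about the knife-edge (at 2.46 m from the left end) (the support reaction has zero arm there).
Beam weight: 16.1 × 10 = 161 N down at 2.735 m → arm 0.275 m, τ = 161 × 0.275 = 44.28 N·m clockwise.
Block: 9.27 × 10 = 92.7 N down at 3.59 m → arm 1.13 m, τ = 92.7 × 1.13 = 104.8 N·m clockwise.
Toolbox: 16.4 × 10 = 164 N down at 0.633 m → arm 1.827 m, τ = 164 × 1.827 = 299.6 N·m counterclockwise.
Net moment of known loads = 150.5 N·m counterclockwise.
An unknown mass m at 3.63 m has arm 1.17 m; its moment is m·g·1.17 clockwise.
Στ = 0 ⇒ m × 10 × 1.17 = 150.5 ⇒ m = 150.5 / (10 × 1.17) = 12.9 kg.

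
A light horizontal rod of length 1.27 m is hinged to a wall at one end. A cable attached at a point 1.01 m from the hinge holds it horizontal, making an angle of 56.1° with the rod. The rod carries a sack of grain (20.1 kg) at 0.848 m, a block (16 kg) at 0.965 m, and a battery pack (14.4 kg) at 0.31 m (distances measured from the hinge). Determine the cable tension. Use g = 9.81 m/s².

T ≈ 432 N

Choose the hinge as the axis so the unknown hinge reaction has zero arm there.
Sack of grain: 20.1 × 9.81 = 197.2 N down at 0.848 m → arm 0.848 m, τ = 197.2 × 0.848 = 167.2 N·m clockwise.
Block: 16 × 9.81 = 157 N down at 0.965 m → arm 0.965 m, τ = 157 × 0.965 = 151.5 N·m clockwise.
Battery pack: 14.4 × 9.81 = 141.3 N down at 0.31 m → arm 0.31 m, τ = 141.3 × 0.31 = 43.8 N·m clockwise.
Total clockwise load moment = 362.5 N·m.
The cable tension T acts at 1.01 m; only its component perpendicular to the rod, T sinθ, produces torque. sin 56.1° = 0.83.
For rotational equilibrium, T × 1.01 × 0.83 = 362.5, so T = 362.5 / 0.8383 = 432 N.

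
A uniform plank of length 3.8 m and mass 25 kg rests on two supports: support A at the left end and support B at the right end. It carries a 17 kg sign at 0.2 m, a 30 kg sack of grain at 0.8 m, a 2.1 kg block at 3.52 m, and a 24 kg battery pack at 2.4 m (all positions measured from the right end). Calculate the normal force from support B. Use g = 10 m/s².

Choose support A as the axis so its reaction then has zero moment arm.
Beam weight: 25 × 10 = 250 N down at 1.9 m → arm 1.9 m, τ = 250 × 1.9 = 475 N·m clockwise.
Sign: 17 × 10 = 170 N down at 0.2 m → arm 3.6 m, τ = 170 × 3.6 = 612 N·m clockwise.
Sack of grain: 30 × 10 = 300 N down at 0.8 m → arm 3 m, τ = 300 × 3 = 900 N·m clockwise.
Block: 2.1 × 10 = 21 N down at 3.52 m → arm 0.28 m, τ = 21 × 0.28 = 5.88 N·m clockwise.
Battery pack: 24 × 10 = 240 N down at 2.4 m → arm 1.4 m, τ = 240 × 1.4 = 336 N·m clockwise.
Net load moment about support A = 2329 N·m clockwise.
Reaction R at support B is upward at 0 m, arm 3.8 m → moment R × 3.8 counterclockwise.
Στ = 0 ⇒ R × 3.8 = 2329 ⇒ R = 613 N.

R_B ≈ 613 N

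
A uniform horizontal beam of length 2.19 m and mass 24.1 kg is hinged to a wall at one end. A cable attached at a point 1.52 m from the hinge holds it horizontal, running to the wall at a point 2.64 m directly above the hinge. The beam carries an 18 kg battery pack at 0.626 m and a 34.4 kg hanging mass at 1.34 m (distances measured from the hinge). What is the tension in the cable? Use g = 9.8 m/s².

T ≈ 623 N

Sum moments about the hinge (the unknown hinge reaction has zero arm there).
Beam weight: 24.1 × 9.8 = 236.2 N down at 1.095 m → arm 1.095 m, τ = 236.2 × 1.095 = 258.6 N·m clockwise.
Battery pack: 18 × 9.8 = 176.4 N down at 0.626 m → arm 0.626 m, τ = 176.4 × 0.626 = 110.4 N·m clockwise.
Hanging mass: 34.4 × 9.8 = 337.1 N down at 1.34 m → arm 1.34 m, τ = 337.1 × 1.34 = 451.7 N·m clockwise.
Total clockwise load moment = 820.7 N·m.
The cable tension T acts at 1.52 m; only its component perpendicular to the beam, T sinθ, produces torque. sinθ = h/√(h²+d²) = 2.64/√(2.64²+1.52²) = 0.8666.
Setting net torque to zero: T × 1.52 × 0.8666 = 820.7 → T = 820.7 / 1.317 = 623 N.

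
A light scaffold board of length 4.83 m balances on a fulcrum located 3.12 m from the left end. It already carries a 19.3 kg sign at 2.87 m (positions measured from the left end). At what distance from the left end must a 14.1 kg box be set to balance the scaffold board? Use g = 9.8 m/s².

Taking torques about the fulcrum (at 3.12 m from the left end):
Sign: 19.3 × 9.8 = 189.1 N down at 2.87 m → arm 0.25 m, τ = 189.1 × 0.25 = 47.27 N·m counterclockwise.
Net moment of existing loads = 47.27 N·m counterclockwise.
The box weighs 14.1 × 9.8 = 138.2 N and must supply an equal clockwise moment, so its lever arm about the fulcrum is 47.27 / 138.2 = 0.342 m.
That puts it at 3.12 + 0.342 = 3.46 m from the left end.

x ≈ 3.46 m from the left end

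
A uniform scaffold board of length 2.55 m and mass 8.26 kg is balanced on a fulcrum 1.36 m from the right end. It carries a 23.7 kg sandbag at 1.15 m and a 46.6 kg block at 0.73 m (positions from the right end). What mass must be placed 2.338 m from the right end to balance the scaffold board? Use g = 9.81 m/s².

Taking torques about the fulcrum (at 1.36 m from the right end):
Beam weight: 8.26 × 9.81 = 81.03 N down at 1.275 m → arm 0.085 m, τ = 81.03 × 0.085 = 6.888 N·m clockwise.
Sandbag: 23.7 × 9.81 = 232.5 N down at 1.15 m → arm 0.21 m, τ = 232.5 × 0.21 = 48.82 N·m clockwise.
Block: 46.6 × 9.81 = 457.1 N down at 0.73 m → arm 0.63 m, τ = 457.1 × 0.63 = 288 N·m clockwise.
Net moment of known loads = 343.7 N·m clockwise.
An unknown mass m at 2.338 m has arm 0.978 m; its moment is m·g·0.978 counterclockwise.
Στ = 0 ⇒ m × 9.81 × 0.978 = 343.7 ⇒ m = 343.7 / (9.81 × 0.978) = 35.8 kg.

m ≈ 35.8 kg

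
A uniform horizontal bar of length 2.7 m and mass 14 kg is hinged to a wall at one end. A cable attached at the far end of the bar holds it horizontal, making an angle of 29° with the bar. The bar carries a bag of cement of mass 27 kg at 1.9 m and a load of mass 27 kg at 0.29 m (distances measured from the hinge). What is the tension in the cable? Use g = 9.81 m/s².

Taking torques about the hinge:
Beam weight: 14 × 9.81 = 137.3 N down at 1.35 m → arm 1.35 m, τ = 137.3 × 1.35 = 185.4 N·m clockwise.
Bag of cement: 27 × 9.81 = 264.9 N down at 1.9 m → arm 1.9 m, τ = 264.9 × 1.9 = 503.3 N·m clockwise.
Load: 27 × 9.81 = 264.9 N down at 0.29 m → arm 0.29 m, τ = 264.9 × 0.29 = 76.82 N·m clockwise.
Total clockwise load moment = 765.5 N·m.
The cable tension T acts at 2.7 m; only its component perpendicular to the bar, T sinθ, produces torque. sin 29° = 0.4848.
For rotational equilibrium, T × 2.7 × 0.4848 = 765.5, so T = 765.5 / 1.309 = 585 N.

T ≈ 585 N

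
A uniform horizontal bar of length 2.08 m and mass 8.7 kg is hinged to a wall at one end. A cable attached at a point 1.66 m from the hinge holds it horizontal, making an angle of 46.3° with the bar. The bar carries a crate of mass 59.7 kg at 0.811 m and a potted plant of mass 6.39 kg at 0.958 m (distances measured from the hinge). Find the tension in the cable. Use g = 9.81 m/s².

Choose the hinge as the axis so the unknown hinge reaction has zero arm there.
Beam weight: 8.7 × 9.81 = 85.35 N down at 1.04 m → arm 1.04 m, τ = 85.35 × 1.04 = 88.76 N·m clockwise.
Crate: 59.7 × 9.81 = 585.7 N down at 0.811 m → arm 0.811 m, τ = 585.7 × 0.811 = 475 N·m clockwise.
Potted plant: 6.39 × 9.81 = 62.69 N down at 0.958 m → arm 0.958 m, τ = 62.69 × 0.958 = 60.06 N·m clockwise.
Total clockwise load moment = 623.8 N·m.
The cable tension T acts at 1.66 m; only its component perpendicular to the bar, T sinθ, produces torque. sin 46.3° = 0.723.
Setting net torque to zero: T × 1.66 × 0.723 = 623.8 → T = 623.8 / 1.2 = 520 N.

T ≈ 520 N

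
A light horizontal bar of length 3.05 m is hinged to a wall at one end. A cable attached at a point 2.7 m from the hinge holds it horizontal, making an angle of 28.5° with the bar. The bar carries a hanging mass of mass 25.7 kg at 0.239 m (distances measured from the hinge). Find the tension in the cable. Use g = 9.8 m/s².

T ≈ 46.7 N

Choose the hinge as the axis so the unknown hinge reaction has zero arm there.
Hanging mass: 25.7 × 9.8 = 251.9 N down at 0.239 m → arm 0.239 m, τ = 251.9 × 0.239 = 60.2 N·m clockwise.
Total clockwise load moment = 60.2 N·m.
The cable tension T acts at 2.7 m; only its component perpendicular to the bar, T sinθ, produces torque. sin 28.5° = 0.4772.
Setting net torque to zero: T × 2.7 × 0.4772 = 60.2 → T = 60.2 / 1.288 = 46.7 N.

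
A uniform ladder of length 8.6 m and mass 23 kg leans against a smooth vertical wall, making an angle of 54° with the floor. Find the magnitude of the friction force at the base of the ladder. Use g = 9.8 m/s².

Take moments about the foot of the ladder.
Ladder weight 23×9.8 = 225.4 N acts at 4.3 m along the ladder; its horizontal arm is 4.3·cos54° = 2.527 m → τ = 569.6 N·m clockwise.
Wall normal N acts horizontally at the top; its moment arm is the height L sinθ = 8.6·sin54° = 6.958 m, counterclockwise.
Setting net torque to zero: N × 6.958 = 569.6 → N = 81.9 N.
ΣFx = 0: friction at the foot balances the wall's push, so f = N_wall = 81.9 N.

f ≈ 81.9 N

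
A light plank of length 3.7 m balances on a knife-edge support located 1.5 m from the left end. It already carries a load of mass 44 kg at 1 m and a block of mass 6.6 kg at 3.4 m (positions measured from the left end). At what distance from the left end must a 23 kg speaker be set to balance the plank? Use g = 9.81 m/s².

About the knife-edge support (at 1.5 m from the left end):
Load: 44 × 9.81 = 431.6 N down at 1 m → arm 0.5 m, τ = 431.6 × 0.5 = 215.8 N·m counterclockwise.
Block: 6.6 × 9.81 = 64.75 N down at 3.4 m → arm 1.9 m, τ = 64.75 × 1.9 = 123 N·m clockwise.
Net moment of existing loads = 92.8 N·m counterclockwise.
The speaker weighs 23 × 9.81 = 225.6 N and must supply an equal clockwise moment, so its lever arm about the knife-edge support is 92.8 / 225.6 = 0.411 m.
That puts it at 1.5 + 0.411 = 1.91 m from the left end.

x ≈ 1.91 m from the left end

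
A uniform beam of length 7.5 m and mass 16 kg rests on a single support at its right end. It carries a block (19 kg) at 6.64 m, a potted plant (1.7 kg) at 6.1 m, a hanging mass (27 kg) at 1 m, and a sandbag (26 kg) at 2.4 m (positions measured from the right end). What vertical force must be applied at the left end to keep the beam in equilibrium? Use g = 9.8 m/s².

F ≈ 374 N

Taking torques about the right end:
Beam weight: 16 × 9.8 = 156.8 N down at 3.75 m → arm 3.75 m, τ = 156.8 × 3.75 = 588 N·m counterclockwise.
Block: 19 × 9.8 = 186.2 N down at 6.64 m → arm 6.64 m, τ = 186.2 × 6.64 = 1236 N·m counterclockwise.
Potted plant: 1.7 × 9.8 = 16.66 N down at 6.1 m → arm 6.1 m, τ = 16.66 × 6.1 = 101.6 N·m counterclockwise.
Hanging mass: 27 × 9.8 = 264.6 N down at 1 m → arm 1 m, τ = 264.6 × 1 = 264.6 N·m counterclockwise.
Sandbag: 26 × 9.8 = 254.8 N down at 2.4 m → arm 2.4 m, τ = 254.8 × 2.4 = 611.5 N·m counterclockwise.
Net moment of the loads = 2802 N·m counterclockwise.
The upward force F acts at the left end, arm 7.5 m, giving F × 7.5 clockwise.
Στ = 0 ⇒ F × 7.5 = 2802 ⇒ F = 2802 / 7.5 = 374 N.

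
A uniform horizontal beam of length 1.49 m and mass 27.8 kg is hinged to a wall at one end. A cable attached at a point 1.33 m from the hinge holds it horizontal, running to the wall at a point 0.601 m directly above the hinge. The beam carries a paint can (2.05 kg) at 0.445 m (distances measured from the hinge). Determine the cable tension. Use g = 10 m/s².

T ≈ 395 N

About the hinge:
Beam weight: 27.8 × 10 = 278 N down at 0.745 m → arm 0.745 m, τ = 278 × 0.745 = 207.1 N·m clockwise.
Paint can: 2.05 × 10 = 20.5 N down at 0.445 m → arm 0.445 m, τ = 20.5 × 0.445 = 9.123 N·m clockwise.
Total clockwise load moment = 216.2 N·m.
The cable tension T acts at 1.33 m; only its component perpendicular to the beam, T sinθ, produces torque. sinθ = h/√(h²+d²) = 0.601/√(0.601²+1.33²) = 0.4118.
For rotational equilibrium, T × 1.33 × 0.4118 = 216.2, so T = 216.2 / 0.5477 = 395 N.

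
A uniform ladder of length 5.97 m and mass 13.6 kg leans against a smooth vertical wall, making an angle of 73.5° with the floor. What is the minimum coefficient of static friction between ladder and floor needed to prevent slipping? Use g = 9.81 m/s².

μ_min ≈ 0.148

About the foot of the ladder:
Ladder weight 13.6×9.81 = 133.4 N acts at 2.985 m along the ladder; its horizontal arm is 2.985·cos73.5° = 0.8478 m → τ = 113.1 N·m clockwise.
Wall normal N acts horizontally at the top; its moment arm is the height L sinθ = 5.97·sin73.5° = 5.724 m, counterclockwise.
Setting net torque to zero: N × 5.724 = 113.1 → N = 19.76 N.
ΣFx = 0 ⇒ f = N_wall = 19.76 N. ΣFy = 0 ⇒ N_floor = 133.4 N.
μ_min = f / N_floor = 19.76 / 133.4 = 0.148.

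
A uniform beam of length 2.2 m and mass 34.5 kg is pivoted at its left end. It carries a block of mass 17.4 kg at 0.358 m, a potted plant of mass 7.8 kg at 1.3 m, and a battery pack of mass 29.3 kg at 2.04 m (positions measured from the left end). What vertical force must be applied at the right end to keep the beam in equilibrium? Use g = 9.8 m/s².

F ≈ 508 N

Sum moments about the left end (the unknown pivot reaction has zero arm there).
Beam weight: 34.5 × 9.8 = 338.1 N down at 1.1 m → arm 1.1 m, τ = 338.1 × 1.1 = 371.9 N·m clockwise.
Block: 17.4 × 9.8 = 170.5 N down at 0.358 m → arm 0.358 m, τ = 170.5 × 0.358 = 61.04 N·m clockwise.
Potted plant: 7.8 × 9.8 = 76.44 N down at 1.3 m → arm 1.3 m, τ = 76.44 × 1.3 = 99.37 N·m clockwise.
Battery pack: 29.3 × 9.8 = 287.1 N down at 2.04 m → arm 2.04 m, τ = 287.1 × 2.04 = 585.7 N·m clockwise.
Net moment of the loads = 1118 N·m clockwise.
The upward force F acts at the right end, arm 2.2 m, giving F × 2.2 counterclockwise.
Setting net torque to zero: F × 2.2 = 1118 → F = 1118 / 2.2 = 508 N.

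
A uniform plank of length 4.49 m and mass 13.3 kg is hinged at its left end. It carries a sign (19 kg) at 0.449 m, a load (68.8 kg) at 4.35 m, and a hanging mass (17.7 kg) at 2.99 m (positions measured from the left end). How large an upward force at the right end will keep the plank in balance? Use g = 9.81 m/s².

F ≈ 853 N

Sum moments about the left end (the unknown pivot reaction has zero arm there).
Beam weight: 13.3 × 9.81 = 130.5 N down at 2.245 m → arm 2.245 m, τ = 130.5 × 2.245 = 293 N·m clockwise.
Sign: 19 × 9.81 = 186.4 N down at 0.449 m → arm 0.449 m, τ = 186.4 × 0.449 = 83.69 N·m clockwise.
Load: 68.8 × 9.81 = 674.9 N down at 4.35 m → arm 4.35 m, τ = 674.9 × 4.35 = 2936 N·m clockwise.
Hanging mass: 17.7 × 9.81 = 173.6 N down at 2.99 m → arm 2.99 m, τ = 173.6 × 2.99 = 519.1 N·m clockwise.
Net moment of the loads = 3832 N·m clockwise.
The upward force F acts at the right end, arm 4.49 m, giving F × 4.49 counterclockwise.
Balancing moments: F × 4.49 = 3832, giving F = 3832 / 4.49 = 853 N.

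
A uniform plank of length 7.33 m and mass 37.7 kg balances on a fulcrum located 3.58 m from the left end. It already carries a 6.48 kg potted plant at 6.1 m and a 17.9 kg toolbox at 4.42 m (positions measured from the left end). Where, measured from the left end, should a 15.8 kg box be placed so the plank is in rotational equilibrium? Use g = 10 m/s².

x ≈ 1.39 m from the left end

Taking torques about the fulcrum (at 3.58 m from the left end):
Beam weight: 37.7 × 10 = 377 N down at 3.665 m → arm 0.085 m, τ = 377 × 0.085 = 32.05 N·m clockwise.
Potted plant: 6.48 × 10 = 64.8 N down at 6.1 m → arm 2.52 m, τ = 64.8 × 2.52 = 163.3 N·m clockwise.
Toolbox: 17.9 × 10 = 179 N down at 4.42 m → arm 0.84 m, τ = 179 × 0.84 = 150.4 N·m clockwise.
Net moment of existing loads = 345.8 N·m clockwise.
The box weighs 15.8 × 10 = 158 N and must supply an equal counterclockwise moment, so its lever arm about the fulcrum is 345.8 / 158 = 2.19 m.
That puts it at 3.58 − 2.19 = 1.39 m from the left end.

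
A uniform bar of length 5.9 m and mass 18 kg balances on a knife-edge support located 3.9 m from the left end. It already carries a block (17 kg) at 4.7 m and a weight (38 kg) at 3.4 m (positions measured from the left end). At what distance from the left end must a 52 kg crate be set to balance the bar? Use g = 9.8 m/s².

About the knife-edge support (at 3.9 m from the left end):
Beam weight: 18 × 9.8 = 176.4 N down at 2.95 m → arm 0.95 m, τ = 176.4 × 0.95 = 167.6 N·m counterclockwise.
Block: 17 × 9.8 = 166.6 N down at 4.7 m → arm 0.8 m, τ = 166.6 × 0.8 = 133.3 N·m clockwise.
Weight: 38 × 9.8 = 372.4 N down at 3.4 m → arm 0.5 m, τ = 372.4 × 0.5 = 186.2 N·m counterclockwise.
Net moment of existing loads = 220.5 N·m counterclockwise.
The crate weighs 52 × 9.8 = 509.6 N and must supply an equal clockwise moment, so its lever arm about the knife-edge support is 220.5 / 509.6 = 0.433 m.
That puts it at 3.9 + 0.433 = 4.33 m from the left end.

x ≈ 4.33 m from the left end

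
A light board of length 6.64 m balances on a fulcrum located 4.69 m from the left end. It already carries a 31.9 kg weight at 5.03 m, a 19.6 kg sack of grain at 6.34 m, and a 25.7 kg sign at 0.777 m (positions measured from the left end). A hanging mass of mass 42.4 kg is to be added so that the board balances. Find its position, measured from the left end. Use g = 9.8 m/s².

x ≈ 6.04 m from the left end

Choose the fulcrum (at 4.69 m from the left end) as the axis so the support reaction has zero arm there.
Weight: 31.9 × 9.8 = 312.6 N down at 5.03 m → arm 0.34 m, τ = 312.6 × 0.34 = 106.3 N·m clockwise.
Sack of grain: 19.6 × 9.8 = 192.1 N down at 6.34 m → arm 1.65 m, τ = 192.1 × 1.65 = 317 N·m clockwise.
Sign: 25.7 × 9.8 = 251.9 N down at 0.777 m → arm 3.913 m, τ = 251.9 × 3.913 = 985.7 N·m counterclockwise.
Net moment of existing loads = 562.4 N·m counterclockwise.
The hanging mass weighs 42.4 × 9.8 = 415.5 N and must supply an equal clockwise moment, so its lever arm about the fulcrum is 562.4 / 415.5 = 1.35 m.
That puts it at 4.69 + 1.35 = 6.04 m from the left end.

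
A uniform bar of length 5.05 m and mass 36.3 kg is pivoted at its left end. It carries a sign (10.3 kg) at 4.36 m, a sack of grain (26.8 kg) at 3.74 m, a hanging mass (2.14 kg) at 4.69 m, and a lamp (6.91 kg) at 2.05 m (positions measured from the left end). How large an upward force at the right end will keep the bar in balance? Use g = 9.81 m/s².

F ≈ 507 N

Sum moments about the left end (the unknown pivot reaction has zero arm there).
Beam weight: 36.3 × 9.81 = 356.1 N down at 2.525 m → arm 2.525 m, τ = 356.1 × 2.525 = 899.2 N·m clockwise.
Sign: 10.3 × 9.81 = 101 N down at 4.36 m → arm 4.36 m, τ = 101 × 4.36 = 440.4 N·m clockwise.
Sack of grain: 26.8 × 9.81 = 262.9 N down at 3.74 m → arm 3.74 m, τ = 262.9 × 3.74 = 983.2 N·m clockwise.
Hanging mass: 2.14 × 9.81 = 20.99 N down at 4.69 m → arm 4.69 m, τ = 20.99 × 4.69 = 98.44 N·m clockwise.
Lamp: 6.91 × 9.81 = 67.79 N down at 2.05 m → arm 2.05 m, τ = 67.79 × 2.05 = 139 N·m clockwise.
Net moment of the loads = 2560 N·m clockwise.
The upward force F acts at the right end, arm 5.05 m, giving F × 5.05 counterclockwise.
For rotational equilibrium, F × 5.05 = 2560, so F = 2560 / 5.05 = 507 N.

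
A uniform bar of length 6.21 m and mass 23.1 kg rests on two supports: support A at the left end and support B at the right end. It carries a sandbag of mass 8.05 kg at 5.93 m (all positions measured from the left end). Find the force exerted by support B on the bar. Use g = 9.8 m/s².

Sum moments about support A (its reaction then has zero moment arm).
Beam weight: 23.1 × 9.8 = 226.4 N down at 3.105 m → arm 3.105 m, τ = 226.4 × 3.105 = 703 N·m clockwise.
Sandbag: 8.05 × 9.8 = 78.89 N down at 5.93 m → arm 5.93 m, τ = 78.89 × 5.93 = 467.8 N·m clockwise.
Net load moment about support A = 1171 N·m clockwise.
Reaction R at support B is upward at 6.21 m, arm 6.21 m → moment R × 6.21 counterclockwise.
Setting net torque to zero: R × 6.21 = 1171 → R = 189 N.

R_B ≈ 189 N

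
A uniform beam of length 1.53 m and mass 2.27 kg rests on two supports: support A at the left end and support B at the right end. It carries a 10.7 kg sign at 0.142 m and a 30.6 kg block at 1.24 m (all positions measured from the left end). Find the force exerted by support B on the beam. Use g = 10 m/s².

R_B ≈ 269 N

Sum moments about support A (its reaction then has zero moment arm).
Beam weight: 2.27 × 10 = 22.7 N down at 0.765 m → arm 0.765 m, τ = 22.7 × 0.765 = 17.37 N·m clockwise.
Sign: 10.7 × 10 = 107 N down at 0.142 m → arm 0.142 m, τ = 107 × 0.142 = 15.19 N·m clockwise.
Block: 30.6 × 10 = 306 N down at 1.24 m → arm 1.24 m, τ = 306 × 1.24 = 379.4 N·m clockwise.
Net load moment about support A = 412 N·m clockwise.
Reaction R at support B is upward at 1.53 m, arm 1.53 m → moment R × 1.53 counterclockwise.
Στ = 0 ⇒ R × 1.53 = 412 ⇒ R = 269 N.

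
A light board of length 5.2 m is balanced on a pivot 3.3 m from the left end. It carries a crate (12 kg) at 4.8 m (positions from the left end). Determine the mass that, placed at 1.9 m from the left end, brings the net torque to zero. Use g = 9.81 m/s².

Sum moments about the pivot (at 3.3 m from the left end) (the support reaction has zero arm there).
Crate: 12 × 9.81 = 117.7 N down at 4.8 m → arm 1.5 m, τ = 117.7 × 1.5 = 176.6 N·m clockwise.
Net moment of known loads = 176.6 N·m clockwise.
An unknown mass m at 1.9 m has arm 1.4 m; its moment is m·g·1.4 counterclockwise.
Setting net torque to zero: m × 9.81 × 1.4 = 176.6 → m = 176.6 / (9.81 × 1.4) = 12.9 kg.

m ≈ 12.9 kg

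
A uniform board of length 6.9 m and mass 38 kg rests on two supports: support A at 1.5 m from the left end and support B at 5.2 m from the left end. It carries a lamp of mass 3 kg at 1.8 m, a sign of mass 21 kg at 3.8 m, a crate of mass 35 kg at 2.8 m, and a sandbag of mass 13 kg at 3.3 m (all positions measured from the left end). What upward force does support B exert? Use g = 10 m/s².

R_B ≈ 519 N

About support A:
Beam weight: 38 × 10 = 380 N down at 3.45 m → arm 1.95 m, τ = 380 × 1.95 = 741 N·m clockwise.
Lamp: 3 × 10 = 30 N down at 1.8 m → arm 0.3 m, τ = 30 × 0.3 = 9 N·m clockwise.
Sign: 21 × 10 = 210 N down at 3.8 m → arm 2.3 m, τ = 210 × 2.3 = 483 N·m clockwise.
Crate: 35 × 10 = 350 N down at 2.8 m → arm 1.3 m, τ = 350 × 1.3 = 455 N·m clockwise.
Sandbag: 13 × 10 = 130 N down at 3.3 m → arm 1.8 m, τ = 130 × 1.8 = 234 N·m clockwise.
Net load moment about support A = 1922 N·m clockwise.
Reaction R at support B is upward at 5.2 m, arm 3.7 m → moment R × 3.7 counterclockwise.
Setting net torque to zero: R × 3.7 = 1922 → R = 519 N.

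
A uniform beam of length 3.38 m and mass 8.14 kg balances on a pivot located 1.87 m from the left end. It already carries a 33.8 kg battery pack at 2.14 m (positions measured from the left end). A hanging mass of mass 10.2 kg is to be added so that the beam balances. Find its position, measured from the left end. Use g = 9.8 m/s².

x ≈ 1.12 m from the left end

Take moments about the pivot (at 1.87 m from the left end).
Beam weight: 8.14 × 9.8 = 79.77 N down at 1.69 m → arm 0.18 m, τ = 79.77 × 0.18 = 14.36 N·m counterclockwise.
Battery pack: 33.8 × 9.8 = 331.2 N down at 2.14 m → arm 0.27 m, τ = 331.2 × 0.27 = 89.42 N·m clockwise.
Net moment of existing loads = 75.06 N·m clockwise.
The hanging mass weighs 10.2 × 9.8 = 99.96 N and must supply an equal counterclockwise moment, so its lever arm about the pivot is 75.06 / 99.96 = 0.751 m.
That puts it at 1.87 − 0.751 = 1.12 m from the left end.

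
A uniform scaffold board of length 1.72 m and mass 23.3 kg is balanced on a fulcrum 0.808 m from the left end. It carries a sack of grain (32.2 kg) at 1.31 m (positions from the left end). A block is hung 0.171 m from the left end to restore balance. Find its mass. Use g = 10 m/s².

Taking torques about the fulcrum (at 0.808 m from the left end):
Beam weight: 23.3 × 10 = 233 N down at 0.86 m → arm 0.052 m, τ = 233 × 0.052 = 12.12 N·m clockwise.
Sack of grain: 32.2 × 10 = 322 N down at 1.31 m → arm 0.502 m, τ = 322 × 0.502 = 161.6 N·m clockwise.
Net moment of known loads = 173.7 N·m clockwise.
An unknown mass m at 0.171 m has arm 0.637 m; its moment is m·g·0.637 counterclockwise.
For rotational equilibrium, m × 10 × 0.637 = 173.7, so m = 173.7 / (10 × 0.637) = 27.3 kg.

m ≈ 27.3 kg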